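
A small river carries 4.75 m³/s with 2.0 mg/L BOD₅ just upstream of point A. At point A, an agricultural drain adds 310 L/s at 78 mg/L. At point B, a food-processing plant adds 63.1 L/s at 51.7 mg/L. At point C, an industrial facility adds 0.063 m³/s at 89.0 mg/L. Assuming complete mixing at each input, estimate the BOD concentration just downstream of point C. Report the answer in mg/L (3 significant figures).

310 L/s = 0.31 m³/s.
After input A: C = (4.75·2 + 0.31·78) / 5.06 = 6.656 mg/L.
63.1 L/s = 0.0631 m³/s.
After input B: C = (5.06·6.656 + 0.0631·51.7) / 5.123 = 7.211 mg/L.
After input C: C = (5.123·7.211 + 0.063·89) / 5.186 = 8.204 mg/L.

8.20 mg/L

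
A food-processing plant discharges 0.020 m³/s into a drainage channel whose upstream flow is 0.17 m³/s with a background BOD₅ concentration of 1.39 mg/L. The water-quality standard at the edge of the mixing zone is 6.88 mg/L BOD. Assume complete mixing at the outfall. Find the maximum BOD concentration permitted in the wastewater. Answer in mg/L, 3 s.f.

Mass balance: 6.88·0.19 = 0.02·Cₑ + 0.17·1.39.
Cₑ = (1.307 − 0.2363) / 0.02 = 53.54 mg/L.

53.5 mg/L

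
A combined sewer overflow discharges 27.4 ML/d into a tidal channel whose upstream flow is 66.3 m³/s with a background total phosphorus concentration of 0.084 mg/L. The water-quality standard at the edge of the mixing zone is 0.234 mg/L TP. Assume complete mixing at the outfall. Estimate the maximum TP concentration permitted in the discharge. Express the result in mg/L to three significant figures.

31.6 mg/L

27.4 ML/d = 0.3171 m³/s.
Mass balance: 0.234·66.62 = 0.3171·Cₑ + 66.3·0.084.
Cₑ = (15.59 − 5.569) / 0.3171 = 31.59 mg/L.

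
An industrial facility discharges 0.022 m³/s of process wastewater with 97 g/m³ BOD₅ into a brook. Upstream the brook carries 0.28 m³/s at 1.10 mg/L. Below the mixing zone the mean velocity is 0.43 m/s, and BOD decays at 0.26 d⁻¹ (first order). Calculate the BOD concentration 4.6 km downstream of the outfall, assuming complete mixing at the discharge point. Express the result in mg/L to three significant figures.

7.83 mg/L

After complete mixing, C₀ = (0.022·97 + 0.28·1.1) / 0.302 = 8.086 mg/L.
Travel time t = 4600 m / 0.43 m/s = 1.07e+04 s = 0.1238 d.
C = 8.086·exp(−0.26·0.1238) = 8.086·0.9683 = 7.83 mg/L.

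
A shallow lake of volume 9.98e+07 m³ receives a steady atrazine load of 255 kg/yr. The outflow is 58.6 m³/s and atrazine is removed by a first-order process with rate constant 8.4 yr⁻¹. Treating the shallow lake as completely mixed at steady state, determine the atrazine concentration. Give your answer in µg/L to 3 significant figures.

Outflow Q = 58.6 m³/s × 3.156e+07 s/yr = 1.849e+09 m³/yr.
Steady-state CSTR mass balance: W = Q·C + k·V·C, so C = W/(Q + kV).
Q + kV = 1.849e+09 + 8.4·9.98e+07 = 2.688e+09 m³/yr.
C = 255/2.688e+09 = 9.488e-08 kg/m³ = 9.488e-05 mg/L = 0.09488 µg/L.

0.0949 µg/L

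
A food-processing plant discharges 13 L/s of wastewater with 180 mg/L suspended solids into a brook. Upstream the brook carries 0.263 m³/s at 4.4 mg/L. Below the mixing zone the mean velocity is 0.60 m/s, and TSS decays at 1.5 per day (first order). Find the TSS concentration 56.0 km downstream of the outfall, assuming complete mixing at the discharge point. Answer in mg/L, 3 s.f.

13 L/s = 0.013 m³/s.
After complete mixing, C₀ = (0.013·180 + 0.263·4.4) / 0.276 = 12.67 mg/L.
Travel time t = 5.6e+04 m / 0.60 m/s = 9.333e+04 s = 1.08 d.
C = 12.67·exp(−1.5·1.08) = 12.67·0.1978 = 2.507 mg/L.

2.51 mg/L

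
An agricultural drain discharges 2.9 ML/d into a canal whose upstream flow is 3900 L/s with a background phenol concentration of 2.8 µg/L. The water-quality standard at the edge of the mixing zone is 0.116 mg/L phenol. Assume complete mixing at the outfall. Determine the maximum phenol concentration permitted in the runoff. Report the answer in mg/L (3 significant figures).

13.3 mg/L

2.9 ML/d = 0.03356 m³/s.
3900 L/s = 3.9 m³/s.
2.8 µg/L = 0.0028 mg/L.
Mass balance: 0.116·3.934 = 0.03356·Cₑ + 3.9·0.0028.
Cₑ = (0.4563 − 0.01092) / 0.03356 = 13.27 mg/L.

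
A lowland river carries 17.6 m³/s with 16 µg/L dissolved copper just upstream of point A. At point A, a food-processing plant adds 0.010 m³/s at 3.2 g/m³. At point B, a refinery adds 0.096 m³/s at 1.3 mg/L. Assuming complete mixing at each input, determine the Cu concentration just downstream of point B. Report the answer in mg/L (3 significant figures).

16 µg/L = 0.016 mg/L.
After input A: C = (17.6·0.016 + 0.01·3.2) / 17.61 = 0.01781 mg/L.
After input B: C = (17.61·0.01781 + 0.096·1.3) / 17.71 = 0.02476 mg/L.

0.0248 mg/L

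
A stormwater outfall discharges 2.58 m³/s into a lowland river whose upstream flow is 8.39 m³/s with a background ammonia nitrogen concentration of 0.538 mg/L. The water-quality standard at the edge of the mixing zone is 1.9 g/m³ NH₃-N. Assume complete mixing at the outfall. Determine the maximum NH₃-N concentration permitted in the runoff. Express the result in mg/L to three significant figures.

Mass balance: 1.9·10.97 = 2.58·Cₑ + 8.39·0.538.
Cₑ = (20.84 − 4.514) / 2.58 = 6.329 mg/L.

6.33 mg/L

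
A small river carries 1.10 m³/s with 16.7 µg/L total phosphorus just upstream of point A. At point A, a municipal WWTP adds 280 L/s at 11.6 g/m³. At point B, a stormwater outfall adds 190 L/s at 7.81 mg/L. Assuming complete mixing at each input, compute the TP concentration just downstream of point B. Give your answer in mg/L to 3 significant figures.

3.03 mg/L

16.7 µg/L = 0.0167 mg/L.
280 L/s = 0.28 m³/s.
After input A: C = (1.1·0.0167 + 0.28·11.6) / 1.38 = 2.367 mg/L.
190 L/s = 0.19 m³/s.
After input B: C = (1.38·2.367 + 0.19·7.81) / 1.57 = 3.026 mg/L.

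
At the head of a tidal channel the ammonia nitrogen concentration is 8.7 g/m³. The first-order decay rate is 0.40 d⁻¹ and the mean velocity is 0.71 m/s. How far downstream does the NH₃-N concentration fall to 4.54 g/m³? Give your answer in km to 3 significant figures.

From C = C₀·e^(−kt), t = ln(C₀/C)/k = ln(8.7/4.54)/0.40 = 0.6504/0.40 = 1.626 d.
Distance = v·t = 0.71 m/s × 1.405e+05 s = 9.974e+04 m = 99.74 km.

99.7 km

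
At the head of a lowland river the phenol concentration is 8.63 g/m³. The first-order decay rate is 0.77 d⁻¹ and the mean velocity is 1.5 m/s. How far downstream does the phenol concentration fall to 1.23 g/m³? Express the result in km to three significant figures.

328 km

From C = C₀·e^(−kt), t = ln(C₀/C)/k = ln(8.63/1.23)/0.77 = 1.948/0.77 = 2.53 d.
Distance = v·t = 1.5 m/s × 2.186e+05 s = 3.279e+05 m = 327.9 km.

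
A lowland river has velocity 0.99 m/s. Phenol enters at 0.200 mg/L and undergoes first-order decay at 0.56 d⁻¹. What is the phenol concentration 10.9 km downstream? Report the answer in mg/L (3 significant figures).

Travel time t = 10.9 km / 0.99 m/s = 1.09e+04/0.99 = 1.101e+04 s = 0.1274 d.
First-order decay: C = 0.200·exp(−0.56·0.1274) = 0.200·0.9311 = 0.1862 mg/L.

0.186 mg/L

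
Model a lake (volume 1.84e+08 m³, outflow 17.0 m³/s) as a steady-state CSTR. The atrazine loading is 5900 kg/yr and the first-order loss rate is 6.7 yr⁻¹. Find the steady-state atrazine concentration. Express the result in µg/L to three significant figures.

3.33 µg/L

Outflow Q = 17.0 m³/s × 3.156e+07 s/yr = 5.365e+08 m³/yr.
Steady-state CSTR mass balance: W = Q·C + k·V·C, so C = W/(Q + kV).
Q + kV = 5.365e+08 + 6.7·1.84e+08 = 1.769e+09 m³/yr.
C = 5900/1.769e+09 = 3.335e-06 kg/m³ = 0.003335 mg/L = 3.335 µg/L.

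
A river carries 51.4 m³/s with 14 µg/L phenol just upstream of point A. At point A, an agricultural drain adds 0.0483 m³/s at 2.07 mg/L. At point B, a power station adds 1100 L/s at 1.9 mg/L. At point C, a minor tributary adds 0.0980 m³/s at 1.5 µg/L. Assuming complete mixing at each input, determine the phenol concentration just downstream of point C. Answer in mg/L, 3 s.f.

0.0553 mg/L

14 µg/L = 0.014 mg/L.
After input A: C = (51.4·0.014 + 0.0483·2.07) / 51.45 = 0.01593 mg/L.
1100 L/s = 1.1 m³/s.
After input B: C = (51.45·0.01593 + 1.1·1.9) / 52.55 = 0.05537 mg/L.
1.5 µg/L = 0.0015 mg/L.
After input C: C = (52.55·0.05537 + 0.098·0.0015) / 52.65 = 0.05527 mg/L.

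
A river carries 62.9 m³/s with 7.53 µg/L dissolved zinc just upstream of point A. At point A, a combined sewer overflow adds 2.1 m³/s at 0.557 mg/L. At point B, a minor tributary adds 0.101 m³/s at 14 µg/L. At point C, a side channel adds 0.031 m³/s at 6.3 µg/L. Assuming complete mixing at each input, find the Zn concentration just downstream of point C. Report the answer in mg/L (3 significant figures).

7.53 µg/L = 0.00753 mg/L.
After input A: C = (62.9·0.00753 + 2.1·0.557) / 65 = 0.02528 mg/L.
14 µg/L = 0.014 mg/L.
After input B: C = (65·0.02528 + 0.101·0.014) / 65.1 = 0.02526 mg/L.
6.3 µg/L = 0.0063 mg/L.
After input C: C = (65.1·0.02526 + 0.031·0.0063) / 65.13 = 0.02526 mg/L.

0.0253 mg/L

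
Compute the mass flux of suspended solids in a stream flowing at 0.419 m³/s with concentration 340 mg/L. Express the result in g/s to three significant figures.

Mass flux = Q·C = 0.419 m³/s × 340 g/m³ = 142.5 g/s.

142 g/s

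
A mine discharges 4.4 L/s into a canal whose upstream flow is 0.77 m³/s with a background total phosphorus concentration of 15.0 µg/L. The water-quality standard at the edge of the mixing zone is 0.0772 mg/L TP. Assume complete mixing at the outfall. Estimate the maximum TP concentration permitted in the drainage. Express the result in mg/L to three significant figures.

11.0 mg/L

4.4 L/s = 0.0044 m³/s.
15.0 µg/L = 0.015 mg/L.
Mass balance: 0.0772·0.7744 = 0.0044·Cₑ + 0.77·0.015.
Cₑ = (0.05978 − 0.01155) / 0.0044 = 10.96 mg/L.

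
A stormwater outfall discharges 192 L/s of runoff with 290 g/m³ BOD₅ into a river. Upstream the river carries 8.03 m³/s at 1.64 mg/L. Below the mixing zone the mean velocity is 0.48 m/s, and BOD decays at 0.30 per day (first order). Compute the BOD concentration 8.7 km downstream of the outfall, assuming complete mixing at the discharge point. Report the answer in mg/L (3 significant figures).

7.86 mg/L

192 L/s = 0.192 m³/s.
After complete mixing, C₀ = (0.192·290 + 8.03·1.64) / 8.222 = 8.374 mg/L.
Travel time t = 8700 m / 0.48 m/s = 1.812e+04 s = 0.2098 d.
C = 8.374·exp(−0.30·0.2098) = 8.374·0.939 = 7.863 mg/L.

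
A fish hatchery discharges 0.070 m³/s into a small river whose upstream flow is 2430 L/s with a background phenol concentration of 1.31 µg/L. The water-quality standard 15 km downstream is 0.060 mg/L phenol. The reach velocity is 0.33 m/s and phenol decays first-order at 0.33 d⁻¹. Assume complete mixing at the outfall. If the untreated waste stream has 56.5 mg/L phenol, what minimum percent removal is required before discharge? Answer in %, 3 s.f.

2430 L/s = 2.43 m³/s.
1.31 µg/L = 0.00131 mg/L.
Travel time to the compliance point: t = 1.5e+04/0.33 = 4.545e+04 s = 0.5261 d; decay factor exp(−0.33·0.5261) = 0.8406.
So the concentration just after mixing may be at most 0.06/0.8406 = 0.07138 mg/L.
Mass balance: 0.07138·2.5 = 0.07·Cₑ + 2.43·0.00131.
Cₑ = (0.1784 − 0.003183) / 0.07 = 2.504 mg/L.
Required removal = 1 − 2.504/56.5 = 95.57 %.

95.6 %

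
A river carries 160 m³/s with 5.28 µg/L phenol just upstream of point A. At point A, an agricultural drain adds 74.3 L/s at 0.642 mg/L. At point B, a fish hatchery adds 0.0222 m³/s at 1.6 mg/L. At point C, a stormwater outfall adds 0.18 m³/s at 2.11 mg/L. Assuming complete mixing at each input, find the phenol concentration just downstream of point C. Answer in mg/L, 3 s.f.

0.00816 mg/L

5.28 µg/L = 0.00528 mg/L.
74.3 L/s = 0.0743 m³/s.
After input A: C = (160·0.00528 + 0.0743·0.642) / 160.1 = 0.005576 mg/L.
After input B: C = (160.1·0.005576 + 0.0222·1.6) / 160.1 = 0.005797 mg/L.
After input C: C = (160.1·0.005797 + 0.18·2.11) / 160.3 = 0.00816 mg/L.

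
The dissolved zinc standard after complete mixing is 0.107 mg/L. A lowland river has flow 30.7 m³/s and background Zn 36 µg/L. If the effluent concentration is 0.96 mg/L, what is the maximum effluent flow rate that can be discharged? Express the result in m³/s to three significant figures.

36 µg/L = 0.036 mg/L.
Mass balance at complete mixing: C_std·(Q_w + Q_r) = Q_w·C_e + Q_r·C_b.
Rearranging, Q_w = Q_r·(C_std − C_b)/(C_e − C_std) = 30.7·(0.107 − 0.036) / (0.96 − 0.107) = 2.555 m³/s.

2.56 m³/s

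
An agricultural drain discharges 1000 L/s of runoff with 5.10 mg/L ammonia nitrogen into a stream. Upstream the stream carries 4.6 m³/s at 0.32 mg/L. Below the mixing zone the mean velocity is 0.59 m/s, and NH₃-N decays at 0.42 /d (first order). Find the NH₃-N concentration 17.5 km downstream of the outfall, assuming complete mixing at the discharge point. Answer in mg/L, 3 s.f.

1000 L/s = 1 m³/s.
After complete mixing, C₀ = (1·5.1 + 4.6·0.32) / 5.6 = 1.174 mg/L.
Travel time t = 1.75e+04 m / 0.59 m/s = 2.966e+04 s = 0.3433 d.
C = 1.174·exp(−0.42·0.3433) = 1.174·0.8657 = 1.016 mg/L.

1.02 mg/L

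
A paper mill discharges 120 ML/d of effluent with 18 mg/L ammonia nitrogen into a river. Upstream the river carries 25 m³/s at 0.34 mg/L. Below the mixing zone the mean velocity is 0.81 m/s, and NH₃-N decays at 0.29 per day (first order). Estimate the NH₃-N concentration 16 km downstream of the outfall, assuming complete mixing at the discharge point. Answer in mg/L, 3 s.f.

120 ML/d = 1.389 m³/s.
After complete mixing, C₀ = (1.389·18 + 25·0.34) / 26.39 = 1.269 mg/L.
Travel time t = 1.6e+04 m / 0.81 m/s = 1.975e+04 s = 0.2286 d.
C = 1.269·exp(−0.29·0.2286) = 1.269·0.9358 = 1.188 mg/L.

1.19 mg/L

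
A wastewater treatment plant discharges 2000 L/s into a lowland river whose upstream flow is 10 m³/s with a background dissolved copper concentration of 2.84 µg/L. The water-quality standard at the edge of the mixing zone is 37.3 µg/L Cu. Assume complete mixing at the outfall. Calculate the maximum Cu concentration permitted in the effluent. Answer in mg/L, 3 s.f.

0.210 mg/L

2000 L/s = 2 m³/s.
2.84 µg/L = 0.00284 mg/L.
37.3 µg/L = 0.0373 mg/L.
Mass balance: 0.0373·12 = 2·Cₑ + 10·0.00284.
Cₑ = (0.4476 − 0.0284) / 2 = 0.2096 mg/L.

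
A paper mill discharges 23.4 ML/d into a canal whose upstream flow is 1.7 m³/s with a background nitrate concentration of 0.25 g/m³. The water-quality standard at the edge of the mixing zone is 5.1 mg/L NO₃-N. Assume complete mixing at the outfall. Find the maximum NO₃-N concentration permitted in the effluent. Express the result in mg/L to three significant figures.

35.5 mg/L

23.4 ML/d = 0.2708 m³/s.
Mass balance: 5.1·1.971 = 0.2708·Cₑ + 1.7·0.25.
Cₑ = (10.05 − 0.425) / 0.2708 = 35.54 mg/L.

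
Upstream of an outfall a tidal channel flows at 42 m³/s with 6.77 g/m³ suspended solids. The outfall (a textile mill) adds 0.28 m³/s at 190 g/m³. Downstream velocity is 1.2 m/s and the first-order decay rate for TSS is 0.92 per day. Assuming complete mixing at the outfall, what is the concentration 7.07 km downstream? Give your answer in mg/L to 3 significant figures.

7.50 mg/L

After complete mixing, C₀ = (0.28·190 + 42·6.77) / 42.28 = 7.983 mg/L.
Travel time t = 7070 m / 1.2 m/s = 5892 s = 0.06819 d.
C = 7.983·exp(−0.92·0.06819) = 7.983·0.9392 = 7.498 mg/L.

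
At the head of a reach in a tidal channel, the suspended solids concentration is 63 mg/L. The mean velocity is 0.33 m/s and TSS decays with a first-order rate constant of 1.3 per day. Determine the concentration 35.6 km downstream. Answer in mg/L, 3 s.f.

Travel time t = 35.6 km / 0.33 m/s = 3.56e+04/0.33 = 1.079e+05 s = 1.249 d.
First-order decay: C = 63·exp(−1.3·1.249) = 63·0.1973 = 12.43 mg/L.

12.4 mg/L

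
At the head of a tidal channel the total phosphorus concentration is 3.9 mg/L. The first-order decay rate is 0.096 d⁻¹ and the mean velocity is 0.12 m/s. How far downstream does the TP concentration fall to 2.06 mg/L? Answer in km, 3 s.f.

From C = C₀·e^(−kt), t = ln(C₀/C)/k = ln(3.9/2.06)/0.096 = 0.6383/0.096 = 6.649 d.
Distance = v·t = 0.12 m/s × 5.744e+05 s = 6.893e+04 m = 68.93 km.

68.9 km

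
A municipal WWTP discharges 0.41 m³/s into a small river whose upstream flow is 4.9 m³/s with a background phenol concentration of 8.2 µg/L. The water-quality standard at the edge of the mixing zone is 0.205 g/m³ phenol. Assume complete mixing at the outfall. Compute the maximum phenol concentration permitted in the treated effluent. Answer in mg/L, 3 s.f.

2.56 mg/L

8.2 µg/L = 0.0082 mg/L.
Mass balance: 0.205·5.31 = 0.41·Cₑ + 4.9·0.0082.
Cₑ = (1.089 − 0.04018) / 0.41 = 2.557 mg/L.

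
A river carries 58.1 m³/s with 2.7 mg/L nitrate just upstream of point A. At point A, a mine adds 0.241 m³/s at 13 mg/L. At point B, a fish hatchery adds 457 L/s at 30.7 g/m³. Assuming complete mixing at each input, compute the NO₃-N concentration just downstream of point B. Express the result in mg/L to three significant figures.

2.96 mg/L

After input A: C = (58.1·2.7 + 0.241·13) / 58.34 = 2.743 mg/L.
457 L/s = 0.457 m³/s.
After input B: C = (58.34·2.743 + 0.457·30.7) / 58.8 = 2.96 mg/L.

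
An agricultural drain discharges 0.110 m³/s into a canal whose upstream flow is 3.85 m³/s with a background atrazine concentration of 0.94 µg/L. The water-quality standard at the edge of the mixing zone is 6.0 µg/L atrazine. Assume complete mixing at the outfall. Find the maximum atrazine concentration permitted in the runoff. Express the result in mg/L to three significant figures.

0.183 mg/L

0.94 µg/L = 0.00094 mg/L.
6.0 µg/L = 0.006 mg/L.
Mass balance: 0.006·3.96 = 0.11·Cₑ + 3.85·0.00094.
Cₑ = (0.02376 − 0.003619) / 0.11 = 0.1831 mg/L.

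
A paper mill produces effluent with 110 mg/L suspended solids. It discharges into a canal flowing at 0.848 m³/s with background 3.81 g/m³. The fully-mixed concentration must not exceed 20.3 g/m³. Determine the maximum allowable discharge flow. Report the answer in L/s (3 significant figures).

156 L/s

Mass balance at complete mixing: C_std·(Q_w + Q_r) = Q_w·C_e + Q_r·C_b.
Rearranging, Q_w = Q_r·(C_std − C_b)/(C_e − C_std) = 0.848·(20.3 − 3.81) / (110 − 20.3) = 0.1559 m³/s.
= 155.9 L/s.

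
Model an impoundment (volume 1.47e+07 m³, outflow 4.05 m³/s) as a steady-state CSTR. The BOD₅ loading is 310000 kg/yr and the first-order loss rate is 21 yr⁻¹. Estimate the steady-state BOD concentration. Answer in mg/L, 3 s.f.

0.710 mg/L

Outflow Q = 4.05 m³/s × 3.156e+07 s/yr = 1.278e+08 m³/yr.
Steady-state CSTR mass balance: W = Q·C + k·V·C, so C = W/(Q + kV).
Q + kV = 1.278e+08 + 21·1.47e+07 = 4.365e+08 m³/yr.
C = 310000/4.365e+08 = 0.0007102 kg/m³ = 0.7102 mg/L.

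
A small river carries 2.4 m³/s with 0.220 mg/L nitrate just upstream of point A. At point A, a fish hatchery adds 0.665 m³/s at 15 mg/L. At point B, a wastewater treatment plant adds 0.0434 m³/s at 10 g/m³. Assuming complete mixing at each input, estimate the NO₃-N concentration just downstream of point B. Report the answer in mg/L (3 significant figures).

3.52 mg/L

After input A: C = (2.4·0.22 + 0.665·15) / 3.065 = 3.427 mg/L.
After input B: C = (3.065·3.427 + 0.0434·10) / 3.108 = 3.519 mg/L.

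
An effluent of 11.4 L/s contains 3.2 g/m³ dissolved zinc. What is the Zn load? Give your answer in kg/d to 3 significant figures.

3.15 kg/d

11.4 L/s = 0.0114 m³/s.
Mass flux = Q·C = 0.0114 m³/s × 3.2 g/m³ = 0.03648 g/s.
= 0.03648 g/s × 86.4 = 3.152 kg/d.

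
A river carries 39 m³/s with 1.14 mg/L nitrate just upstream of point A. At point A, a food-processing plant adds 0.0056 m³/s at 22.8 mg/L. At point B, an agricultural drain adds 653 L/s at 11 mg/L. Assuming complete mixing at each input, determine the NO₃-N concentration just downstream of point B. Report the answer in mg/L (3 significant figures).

After input A: C = (39·1.14 + 0.0056·22.8) / 39.01 = 1.143 mg/L.
653 L/s = 0.653 m³/s.
After input B: C = (39.01·1.143 + 0.653·11) / 39.66 = 1.305 mg/L.

1.31 mg/L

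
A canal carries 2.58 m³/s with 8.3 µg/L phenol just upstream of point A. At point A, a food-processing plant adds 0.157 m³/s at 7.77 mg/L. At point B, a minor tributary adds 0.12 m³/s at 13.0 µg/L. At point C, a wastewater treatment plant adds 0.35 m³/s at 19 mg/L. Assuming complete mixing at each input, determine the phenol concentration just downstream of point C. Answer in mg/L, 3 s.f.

8.3 µg/L = 0.0083 mg/L.
After input A: C = (2.58·0.0083 + 0.157·7.77) / 2.737 = 0.4535 mg/L.
13.0 µg/L = 0.013 mg/L.
After input B: C = (2.737·0.4535 + 0.12·0.013) / 2.857 = 0.435 mg/L.
After input C: C = (2.857·0.435 + 0.35·19) / 3.207 = 2.461 mg/L.

2.46 mg/L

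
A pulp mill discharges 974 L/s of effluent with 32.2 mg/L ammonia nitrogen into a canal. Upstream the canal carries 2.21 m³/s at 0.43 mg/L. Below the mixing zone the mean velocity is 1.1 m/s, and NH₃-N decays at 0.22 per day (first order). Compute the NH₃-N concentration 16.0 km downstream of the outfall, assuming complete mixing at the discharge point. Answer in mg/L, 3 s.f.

9.78 mg/L

974 L/s = 0.974 m³/s.
After complete mixing, C₀ = (0.974·32.2 + 2.21·0.43) / 3.184 = 10.15 mg/L.
Travel time t = 1.6e+04 m / 1.1 m/s = 1.455e+04 s = 0.1684 d.
C = 10.15·exp(−0.22·0.1684) = 10.15·0.9636 = 9.78 mg/L.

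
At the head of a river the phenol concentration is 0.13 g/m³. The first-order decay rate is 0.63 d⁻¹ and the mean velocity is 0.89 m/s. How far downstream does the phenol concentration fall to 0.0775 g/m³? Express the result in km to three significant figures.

63.1 km

From C = C₀·e^(−kt), t = ln(C₀/C)/k = ln(0.13/0.0775)/0.63 = 0.5173/0.63 = 0.821 d.
Distance = v·t = 0.89 m/s × 7.094e+04 s = 6.313e+04 m = 63.13 km.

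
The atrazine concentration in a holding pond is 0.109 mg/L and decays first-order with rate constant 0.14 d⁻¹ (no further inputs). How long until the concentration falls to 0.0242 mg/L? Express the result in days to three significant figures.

10.7 d

t = ln(C₀/C)/k = ln(0.109/0.0242)/0.14 = 1.505/0.14 = 10.75 d.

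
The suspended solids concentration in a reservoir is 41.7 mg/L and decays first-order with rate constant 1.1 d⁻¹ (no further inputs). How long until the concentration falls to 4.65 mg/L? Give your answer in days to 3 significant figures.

t = ln(C₀/C)/k = ln(41.7/4.65)/1.1 = 2.194/1.1 = 1.994 d.

1.99 d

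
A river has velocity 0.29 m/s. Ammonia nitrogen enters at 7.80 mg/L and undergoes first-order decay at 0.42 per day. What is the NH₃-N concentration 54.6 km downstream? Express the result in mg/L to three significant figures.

3.12 mg/L

Travel time t = 54.6 km / 0.29 m/s = 5.46e+04/0.29 = 1.883e+05 s = 2.179 d.
First-order decay: C = 7.80·exp(−0.42·2.179) = 7.80·0.4004 = 3.123 mg/L.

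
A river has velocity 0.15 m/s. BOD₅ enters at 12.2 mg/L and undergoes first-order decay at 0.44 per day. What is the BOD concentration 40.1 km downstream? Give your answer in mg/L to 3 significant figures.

3.13 mg/L

Travel time t = 40.1 km / 0.15 m/s = 4.01e+04/0.15 = 2.673e+05 s = 3.094 d.
First-order decay: C = 12.2·exp(−0.44·3.094) = 12.2·0.2563 = 3.127 mg/L.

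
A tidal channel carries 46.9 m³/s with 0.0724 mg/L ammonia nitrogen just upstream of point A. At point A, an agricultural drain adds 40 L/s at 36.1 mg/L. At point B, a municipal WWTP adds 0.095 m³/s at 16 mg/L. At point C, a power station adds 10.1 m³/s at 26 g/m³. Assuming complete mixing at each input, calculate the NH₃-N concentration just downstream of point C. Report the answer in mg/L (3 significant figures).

4.71 mg/L

40 L/s = 0.04 m³/s.
After input A: C = (46.9·0.0724 + 0.04·36.1) / 46.94 = 0.1031 mg/L.
After input B: C = (46.94·0.1031 + 0.095·16) / 47.03 = 0.1352 mg/L.
After input C: C = (47.03·0.1352 + 10.1·26) / 57.13 = 4.707 mg/L.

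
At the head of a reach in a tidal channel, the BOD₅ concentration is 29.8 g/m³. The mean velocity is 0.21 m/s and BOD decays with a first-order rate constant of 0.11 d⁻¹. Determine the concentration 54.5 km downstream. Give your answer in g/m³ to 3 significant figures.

21.4 g/m³

Travel time t = 54.5 km / 0.21 m/s = 5.45e+04/0.21 = 2.595e+05 s = 3.004 d.
First-order decay: C = 29.8·exp(−0.11·3.004) = 29.8·0.7186 = 21.42 g/m³.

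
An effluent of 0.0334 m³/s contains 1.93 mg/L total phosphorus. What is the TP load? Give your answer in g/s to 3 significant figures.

Mass flux = Q·C = 0.0334 m³/s × 1.93 g/m³ = 0.06446 g/s.

0.0645 g/s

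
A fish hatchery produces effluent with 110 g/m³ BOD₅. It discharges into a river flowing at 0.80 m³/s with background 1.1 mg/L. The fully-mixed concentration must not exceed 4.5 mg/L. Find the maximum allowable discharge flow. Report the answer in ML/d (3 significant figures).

Mass balance at complete mixing: C_std·(Q_w + Q_r) = Q_w·C_e + Q_r·C_b.
Rearranging, Q_w = Q_r·(C_std − C_b)/(C_e − C_std) = 0.80·(4.5 − 1.1) / (110 − 4.5) = 0.02578 m³/s.
= 2.228 ML/d.

2.23 ML/d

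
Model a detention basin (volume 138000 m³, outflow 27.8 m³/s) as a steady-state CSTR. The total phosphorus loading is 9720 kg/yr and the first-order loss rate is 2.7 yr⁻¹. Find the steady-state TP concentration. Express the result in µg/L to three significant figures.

11.1 µg/L

Outflow Q = 27.8 m³/s × 3.156e+07 s/yr = 8.773e+08 m³/yr.
Steady-state CSTR mass balance: W = Q·C + k·V·C, so C = W/(Q + kV).
Q + kV = 8.773e+08 + 2.7·138000 = 8.777e+08 m³/yr.
C = 9720/8.777e+08 = 1.107e-05 kg/m³ = 0.01107 mg/L = 11.07 µg/L.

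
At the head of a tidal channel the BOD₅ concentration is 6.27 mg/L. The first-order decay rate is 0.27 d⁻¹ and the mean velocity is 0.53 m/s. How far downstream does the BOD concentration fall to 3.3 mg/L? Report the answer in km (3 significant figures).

109 km

From C = C₀·e^(−kt), t = ln(C₀/C)/k = ln(6.27/3.3)/0.27 = 0.6419/0.27 = 2.377 d.
Distance = v·t = 0.53 m/s × 2.054e+05 s = 1.089e+05 m = 108.9 km.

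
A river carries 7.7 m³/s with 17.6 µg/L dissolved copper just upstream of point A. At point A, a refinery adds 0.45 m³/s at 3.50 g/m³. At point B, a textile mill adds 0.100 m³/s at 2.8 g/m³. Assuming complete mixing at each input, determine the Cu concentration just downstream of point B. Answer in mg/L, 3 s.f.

17.6 µg/L = 0.0176 mg/L.
After input A: C = (7.7·0.0176 + 0.45·3.5) / 8.15 = 0.2099 mg/L.
After input B: C = (8.15·0.2099 + 0.1·2.8) / 8.25 = 0.2413 mg/L.

0.241 mg/L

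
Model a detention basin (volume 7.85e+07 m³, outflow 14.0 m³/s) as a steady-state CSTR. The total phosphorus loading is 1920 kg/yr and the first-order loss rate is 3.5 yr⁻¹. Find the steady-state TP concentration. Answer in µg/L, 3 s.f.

Outflow Q = 14.0 m³/s × 3.156e+07 s/yr = 4.418e+08 m³/yr.
Steady-state CSTR mass balance: W = Q·C + k·V·C, so C = W/(Q + kV).
Q + kV = 4.418e+08 + 3.5·7.85e+07 = 7.166e+08 m³/yr.
C = 1920/7.166e+08 = 2.679e-06 kg/m³ = 0.002679 mg/L = 2.679 µg/L.

2.68 µg/L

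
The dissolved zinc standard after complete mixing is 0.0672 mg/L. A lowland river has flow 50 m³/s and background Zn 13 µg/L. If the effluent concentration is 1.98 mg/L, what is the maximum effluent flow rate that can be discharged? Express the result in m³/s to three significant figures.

1.42 m³/s

13 µg/L = 0.013 mg/L.
Mass balance at complete mixing: C_std·(Q_w + Q_r) = Q_w·C_e + Q_r·C_b.
Rearranging, Q_w = Q_r·(C_std − C_b)/(C_e − C_std) = 50·(0.0672 − 0.013) / (1.98 − 0.0672) = 1.417 m³/s.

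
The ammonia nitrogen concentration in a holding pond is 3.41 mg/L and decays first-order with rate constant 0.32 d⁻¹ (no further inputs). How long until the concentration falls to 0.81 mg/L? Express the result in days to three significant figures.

4.49 d

t = ln(C₀/C)/k = ln(3.41/0.81)/0.32 = 1.437/0.32 = 4.492 d.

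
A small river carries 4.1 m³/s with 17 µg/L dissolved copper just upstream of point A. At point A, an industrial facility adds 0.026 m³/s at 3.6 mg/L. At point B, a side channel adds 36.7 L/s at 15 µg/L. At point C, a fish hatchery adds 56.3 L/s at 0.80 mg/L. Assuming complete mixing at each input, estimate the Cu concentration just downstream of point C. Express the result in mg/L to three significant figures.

17 µg/L = 0.017 mg/L.
After input A: C = (4.1·0.017 + 0.026·3.6) / 4.126 = 0.03958 mg/L.
36.7 L/s = 0.0367 m³/s.
15 µg/L = 0.015 mg/L.
After input B: C = (4.126·0.03958 + 0.0367·0.015) / 4.163 = 0.03936 mg/L.
56.3 L/s = 0.0563 m³/s.
After input C: C = (4.163·0.03936 + 0.0563·0.8) / 4.219 = 0.04951 mg/L.

0.0495 mg/L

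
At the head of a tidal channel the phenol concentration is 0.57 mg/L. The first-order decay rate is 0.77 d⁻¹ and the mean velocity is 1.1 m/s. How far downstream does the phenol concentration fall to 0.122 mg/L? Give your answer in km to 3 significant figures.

From C = C₀·e^(−kt), t = ln(C₀/C)/k = ln(0.57/0.122)/0.77 = 1.542/0.77 = 2.002 d.
Distance = v·t = 1.1 m/s × 1.73e+05 s = 1.903e+05 m = 190.3 km.

190 km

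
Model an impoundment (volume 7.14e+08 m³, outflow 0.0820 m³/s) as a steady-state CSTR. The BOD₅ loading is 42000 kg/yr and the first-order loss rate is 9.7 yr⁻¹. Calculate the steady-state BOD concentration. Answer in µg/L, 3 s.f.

6.06 µg/L

Outflow Q = 0.0820 m³/s × 3.156e+07 s/yr = 2.588e+06 m³/yr.
Steady-state CSTR mass balance: W = Q·C + k·V·C, so C = W/(Q + kV).
Q + kV = 2.588e+06 + 9.7·7.14e+08 = 6.928e+09 m³/yr.
C = 42000/6.928e+09 = 6.062e-06 kg/m³ = 0.006062 mg/L = 6.062 µg/L.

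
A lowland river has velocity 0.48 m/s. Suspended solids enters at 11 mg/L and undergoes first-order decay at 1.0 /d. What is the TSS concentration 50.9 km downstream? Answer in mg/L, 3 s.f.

Travel time t = 50.9 km / 0.48 m/s = 5.09e+04/0.48 = 1.06e+05 s = 1.227 d.
First-order decay: C = 11·exp(−1.0·1.227) = 11·0.2931 = 3.224 mg/L.

3.22 mg/L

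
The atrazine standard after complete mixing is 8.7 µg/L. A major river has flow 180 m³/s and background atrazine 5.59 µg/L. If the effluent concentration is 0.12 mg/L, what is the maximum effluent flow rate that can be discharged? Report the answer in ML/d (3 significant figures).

435 ML/d

5.59 µg/L = 0.00559 mg/L.
8.7 µg/L = 0.0087 mg/L.
Mass balance at complete mixing: C_std·(Q_w + Q_r) = Q_w·C_e + Q_r·C_b.
Rearranging, Q_w = Q_r·(C_std − C_b)/(C_e − C_std) = 180·(0.0087 − 0.00559) / (0.12 − 0.0087) = 5.03 m³/s.
= 434.6 ML/d.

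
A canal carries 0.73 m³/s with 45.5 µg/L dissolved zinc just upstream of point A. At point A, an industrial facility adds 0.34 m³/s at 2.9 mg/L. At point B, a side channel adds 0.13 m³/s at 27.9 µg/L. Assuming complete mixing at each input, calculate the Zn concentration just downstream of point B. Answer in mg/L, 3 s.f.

45.5 µg/L = 0.0455 mg/L.
After input A: C = (0.73·0.0455 + 0.34·2.9) / 1.07 = 0.9525 mg/L.
27.9 µg/L = 0.0279 mg/L.
After input B: C = (1.07·0.9525 + 0.13·0.0279) / 1.2 = 0.8524 mg/L.

0.852 mg/L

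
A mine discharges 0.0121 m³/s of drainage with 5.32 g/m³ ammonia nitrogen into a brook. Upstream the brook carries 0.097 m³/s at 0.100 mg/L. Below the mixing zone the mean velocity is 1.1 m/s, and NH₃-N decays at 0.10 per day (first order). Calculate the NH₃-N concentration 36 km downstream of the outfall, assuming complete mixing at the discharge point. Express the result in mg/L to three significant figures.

After complete mixing, C₀ = (0.0121·5.32 + 0.097·0.1) / 0.1091 = 0.6789 mg/L.
Travel time t = 3.6e+04 m / 1.1 m/s = 3.273e+04 s = 0.3788 d.
C = 0.6789·exp(−0.10·0.3788) = 0.6789·0.9628 = 0.6537 mg/L.

0.654 mg/L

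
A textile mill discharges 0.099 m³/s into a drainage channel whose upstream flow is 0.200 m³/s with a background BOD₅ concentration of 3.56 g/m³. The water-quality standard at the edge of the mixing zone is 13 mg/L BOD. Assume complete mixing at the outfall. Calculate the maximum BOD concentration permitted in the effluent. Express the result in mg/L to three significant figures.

Mass balance: 13·0.299 = 0.099·Cₑ + 0.2·3.56.
Cₑ = (3.887 − 0.712) / 0.099 = 32.07 mg/L.

32.1 mg/L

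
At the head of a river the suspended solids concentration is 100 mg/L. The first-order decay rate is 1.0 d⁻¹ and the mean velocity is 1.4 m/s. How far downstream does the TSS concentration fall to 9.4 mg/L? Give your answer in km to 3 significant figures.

From C = C₀·e^(−kt), t = ln(C₀/C)/k = ln(100/9.4)/1.0 = 2.364/1.0 = 2.364 d.
Distance = v·t = 1.4 m/s × 2.043e+05 s = 2.86e+05 m = 286 km.

286 km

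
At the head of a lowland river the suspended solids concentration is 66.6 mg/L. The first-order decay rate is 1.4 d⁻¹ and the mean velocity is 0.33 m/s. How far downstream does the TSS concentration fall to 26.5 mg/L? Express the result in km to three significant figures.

18.8 km

From C = C₀·e^(−kt), t = ln(C₀/C)/k = ln(66.6/26.5)/1.4 = 0.9216/1.4 = 0.6583 d.
Distance = v·t = 0.33 m/s × 5.687e+04 s = 1.877e+04 m = 18.77 km.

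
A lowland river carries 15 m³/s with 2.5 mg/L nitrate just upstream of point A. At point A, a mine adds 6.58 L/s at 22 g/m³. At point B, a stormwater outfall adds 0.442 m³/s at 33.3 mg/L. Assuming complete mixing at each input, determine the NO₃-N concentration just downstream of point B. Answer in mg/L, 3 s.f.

3.39 mg/L

6.58 L/s = 0.00658 m³/s.
After input A: C = (15·2.5 + 0.00658·22) / 15.01 = 2.509 mg/L.
After input B: C = (15.01·2.509 + 0.442·33.3) / 15.45 = 3.39 mg/L.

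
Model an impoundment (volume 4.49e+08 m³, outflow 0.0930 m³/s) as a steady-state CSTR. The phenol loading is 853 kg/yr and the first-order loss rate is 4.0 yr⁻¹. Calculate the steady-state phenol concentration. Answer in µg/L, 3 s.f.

Outflow Q = 0.0930 m³/s × 3.156e+07 s/yr = 2.935e+06 m³/yr.
Steady-state CSTR mass balance: W = Q·C + k·V·C, so C = W/(Q + kV).
Q + kV = 2.935e+06 + 4.0·4.49e+08 = 1.799e+09 m³/yr.
C = 853/1.799e+09 = 4.742e-07 kg/m³ = 0.0004742 mg/L = 0.4742 µg/L.

0.474 µg/L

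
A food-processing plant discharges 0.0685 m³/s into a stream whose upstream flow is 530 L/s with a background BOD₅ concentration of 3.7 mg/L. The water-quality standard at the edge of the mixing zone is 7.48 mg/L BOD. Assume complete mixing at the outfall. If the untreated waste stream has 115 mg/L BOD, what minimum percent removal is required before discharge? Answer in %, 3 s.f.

530 L/s = 0.53 m³/s.
Mass balance: 7.48·0.5985 = 0.0685·Cₑ + 0.53·3.7.
Cₑ = (4.477 − 1.961) / 0.0685 = 36.73 mg/L.
Required removal = 1 − 36.73/115 = 68.06 %.

68.1 %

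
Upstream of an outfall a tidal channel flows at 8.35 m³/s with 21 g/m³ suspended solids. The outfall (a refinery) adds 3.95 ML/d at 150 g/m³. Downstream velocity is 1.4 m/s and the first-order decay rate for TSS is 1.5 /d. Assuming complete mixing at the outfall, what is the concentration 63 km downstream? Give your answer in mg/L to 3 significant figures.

9.94 mg/L

3.95 ML/d = 0.04572 m³/s.
After complete mixing, C₀ = (0.04572·150 + 8.35·21) / 8.396 = 21.7 mg/L.
Travel time t = 6.3e+04 m / 1.4 m/s = 4.5e+04 s = 0.5208 d.
C = 21.7·exp(−1.5·0.5208) = 21.7·0.4578 = 9.936 mg/L.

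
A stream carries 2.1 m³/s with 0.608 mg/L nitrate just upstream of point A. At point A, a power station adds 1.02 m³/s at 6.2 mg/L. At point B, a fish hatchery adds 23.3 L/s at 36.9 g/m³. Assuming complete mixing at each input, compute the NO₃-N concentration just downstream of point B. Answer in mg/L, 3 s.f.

2.69 mg/L

After input A: C = (2.1·0.608 + 1.02·6.2) / 3.12 = 2.436 mg/L.
23.3 L/s = 0.0233 m³/s.
After input B: C = (3.12·2.436 + 0.0233·36.9) / 3.143 = 2.692 mg/L.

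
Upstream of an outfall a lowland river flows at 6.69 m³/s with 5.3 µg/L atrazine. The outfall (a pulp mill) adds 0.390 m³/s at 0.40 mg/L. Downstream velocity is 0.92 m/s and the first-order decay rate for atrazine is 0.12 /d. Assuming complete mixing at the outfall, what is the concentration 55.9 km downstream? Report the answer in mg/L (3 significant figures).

0.0249 mg/L

5.3 µg/L = 0.0053 mg/L.
After complete mixing, C₀ = (0.39·0.4 + 6.69·0.0053) / 7.08 = 0.02704 mg/L.
Travel time t = 5.59e+04 m / 0.92 m/s = 6.076e+04 s = 0.7033 d.
C = 0.02704·exp(−0.12·0.7033) = 0.02704·0.9191 = 0.02485 mg/L.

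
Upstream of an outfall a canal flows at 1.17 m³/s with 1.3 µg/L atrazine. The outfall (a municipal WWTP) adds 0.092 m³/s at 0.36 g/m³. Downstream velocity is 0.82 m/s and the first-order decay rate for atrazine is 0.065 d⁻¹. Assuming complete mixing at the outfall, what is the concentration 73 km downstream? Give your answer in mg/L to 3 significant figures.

0.0257 mg/L

1.3 µg/L = 0.0013 mg/L.
After complete mixing, C₀ = (0.092·0.36 + 1.17·0.0013) / 1.262 = 0.02745 mg/L.
Travel time t = 7.3e+04 m / 0.82 m/s = 8.902e+04 s = 1.03 d.
C = 0.02745·exp(−0.065·1.03) = 0.02745·0.9352 = 0.02567 mg/L.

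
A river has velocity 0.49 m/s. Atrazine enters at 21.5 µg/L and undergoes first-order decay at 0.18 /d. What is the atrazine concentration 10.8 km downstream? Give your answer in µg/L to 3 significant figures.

20.5 µg/L

Travel time t = 10.8 km / 0.49 m/s = 1.08e+04/0.49 = 2.204e+04 s = 0.2551 d.
First-order decay: C = 21.5·exp(−0.18·0.2551) = 21.5·0.9551 = 20.54 µg/L.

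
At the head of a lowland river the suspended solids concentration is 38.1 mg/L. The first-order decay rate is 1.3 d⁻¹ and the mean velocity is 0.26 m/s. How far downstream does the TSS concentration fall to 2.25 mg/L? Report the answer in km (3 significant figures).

48.9 km

From C = C₀·e^(−kt), t = ln(C₀/C)/k = ln(38.1/2.25)/1.3 = 2.829/1.3 = 2.176 d.
Distance = v·t = 0.26 m/s × 1.88e+05 s = 4.889e+04 m = 48.89 km.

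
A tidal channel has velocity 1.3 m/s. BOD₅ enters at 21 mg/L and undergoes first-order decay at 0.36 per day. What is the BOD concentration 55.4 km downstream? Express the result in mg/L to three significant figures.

Travel time t = 55.4 km / 1.3 m/s = 5.54e+04/1.3 = 4.262e+04 s = 0.4932 d.
First-order decay: C = 21·exp(−0.36·0.4932) = 21·0.8373 = 17.58 mg/L.

17.6 mg/L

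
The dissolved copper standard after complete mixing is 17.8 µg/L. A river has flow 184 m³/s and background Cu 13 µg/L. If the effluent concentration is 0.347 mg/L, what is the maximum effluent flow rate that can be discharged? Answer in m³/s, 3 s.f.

2.68 m³/s

13 µg/L = 0.013 mg/L.
17.8 µg/L = 0.0178 mg/L.
Mass balance at complete mixing: C_std·(Q_w + Q_r) = Q_w·C_e + Q_r·C_b.
Rearranging, Q_w = Q_r·(C_std − C_b)/(C_e − C_std) = 184·(0.0178 − 0.013) / (0.347 − 0.0178) = 2.683 m³/s.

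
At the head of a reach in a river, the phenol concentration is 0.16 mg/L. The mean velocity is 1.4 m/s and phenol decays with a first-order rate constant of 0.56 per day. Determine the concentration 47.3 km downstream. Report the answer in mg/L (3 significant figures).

Travel time t = 47.3 km / 1.4 m/s = 4.73e+04/1.4 = 3.379e+04 s = 0.391 d.
First-order decay: C = 0.16·exp(−0.56·0.391) = 0.16·0.8033 = 0.1285 mg/L.

0.129 mg/L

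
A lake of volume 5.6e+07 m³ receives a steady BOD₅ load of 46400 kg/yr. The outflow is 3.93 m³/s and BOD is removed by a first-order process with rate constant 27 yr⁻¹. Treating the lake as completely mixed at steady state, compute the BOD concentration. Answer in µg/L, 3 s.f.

28.4 µg/L

Outflow Q = 3.93 m³/s × 3.156e+07 s/yr = 1.24e+08 m³/yr.
Steady-state CSTR mass balance: W = Q·C + k·V·C, so C = W/(Q + kV).
Q + kV = 1.24e+08 + 27·5.6e+07 = 1.636e+09 m³/yr.
C = 46400/1.636e+09 = 2.836e-05 kg/m³ = 0.02836 mg/L = 28.36 µg/L.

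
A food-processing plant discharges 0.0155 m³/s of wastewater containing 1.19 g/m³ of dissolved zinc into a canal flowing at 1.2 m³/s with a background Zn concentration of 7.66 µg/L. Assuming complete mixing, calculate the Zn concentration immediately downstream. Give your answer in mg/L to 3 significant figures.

7.66 µg/L = 0.00766 mg/L.
By mass balance at complete mixing, C = (0.0155·1.19 + 1.2·0.00766) / (0.0155 + 1.2) = 0.02764/1.216 = 0.02274 mg/L.

0.0227 mg/L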